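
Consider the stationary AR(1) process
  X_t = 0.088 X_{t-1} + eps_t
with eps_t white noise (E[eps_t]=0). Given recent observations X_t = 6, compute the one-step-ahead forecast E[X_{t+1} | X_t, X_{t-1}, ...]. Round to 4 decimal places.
E[X_{t+1} \mid \mathcal F_t] = 0.5280

For an AR(p) model X_t = c + sum_i phi_i X_{t-i} + eps_t, the
one-step-ahead conditional mean is
  E[X_{t+1} | X_t, ...] = c + sum_i phi_i X_{t+1-i}.
Substitute known values:
  E[X_{t+1} | ...] = (0.088) * (6)
                   = 0.5280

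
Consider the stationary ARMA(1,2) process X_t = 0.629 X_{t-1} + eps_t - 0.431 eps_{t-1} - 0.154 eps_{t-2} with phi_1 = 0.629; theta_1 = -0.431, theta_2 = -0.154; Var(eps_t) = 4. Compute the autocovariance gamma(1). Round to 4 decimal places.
\gamma(1) = 0.7723

Multiply the model equation by X_{t-k} and take expectations. With theta_0 = psi_0 = 1 and psi_j the MA(infinity) weights, this gives
  gamma(k) - sum_i phi_i gamma(k-i) = c_k,
  c_k = sigma^2 * sum_{j=k..q} theta_j psi_{j-k}   (c_k = 0 for k > q),
using gamma(-m) = gamma(m).
psi-weights needed (psi_j = theta_j + sum_i phi_i psi_{j-i}):
  psi_1 = theta_1 + phi_1 = -0.431 + (0.629) = 0.198
  psi_2 = theta_2 + phi_1 psi_1 = -0.154 + (0.629)(0.198) = -0.029458
Right-hand sides:
  c_0 = sigma^2 (1 + theta_1 psi_1 + theta_2 psi_2) = 4 * (1 + (-0.431)(0.198) + (-0.154)(-0.029458)) = 4 * 0.919199 = 3.676794
  c_1 = sigma^2 (theta_1 + theta_2 psi_1) = 4 * (-0.431 + (-0.154)(0.198)) = -1.845968
  c_2 = sigma^2 theta_2 = 4 * (-0.154) = -0.616
Equations for k = 0 and k = 1 (AR order 1):
  gamma(0) = phi_1 gamma(1) + c_0
  gamma(1) = phi_1 gamma(0) + c_1
Substituting the second into the first: gamma(0) (1 - phi_1^2) = c_0 + phi_1 c_1, so
  gamma(0) = (c_0 + phi_1 c_1) / (1 - phi_1^2) = (3.676794 + (0.629)(-1.845968)) / (1 - (0.629)^2) = 2.51568 / 0.604359 = 4.162559.
  gamma(1) = phi_1 gamma(0) + c_1 = (0.629)(4.162559) + (-1.845968) = 0.772282.
Therefore gamma(1) = 0.7723 (to 4 decimal places).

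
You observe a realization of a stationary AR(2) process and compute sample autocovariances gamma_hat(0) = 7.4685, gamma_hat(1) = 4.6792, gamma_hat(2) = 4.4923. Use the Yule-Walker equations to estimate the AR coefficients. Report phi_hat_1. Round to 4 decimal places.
\hat\phi_{1} = 0.4110

The Yule-Walker equations for an AR(p) process read, in matrix form,
  Gamma_p phi = r_p,   with   (Gamma_p)_{ij} = gamma(|i - j|),
                       (r_p)_i = gamma(i),   i,j = 1..p.
Substitute the sample gammas (Toeplitz matrix and right-hand side of size 2):
  Gamma_p = [[7.4685, 4.6792], [4.6792, 7.4685]]
  r_p     = [4.6792, 4.4923]
Written out:
  7.4685 phi_1 + 4.6792 phi_2 = 4.6792
  4.6792 phi_1 + 7.4685 phi_2 = 4.4923
Solve by Cramer's rule:
  det = gamma(0)^2 - gamma(1)^2 = (7.4685)^2 - (4.6792)^2 = 55.77849225 - 21.89491264 = 33.88357961
  phi_hat_1 = [gamma(1) gamma(0) - gamma(1) gamma(2)] / det = [(4.6792)(7.4685) - (4.6792)(4.4923)] / 33.88357961 = 13.92623504 / 33.88357961 = 0.411
  phi_hat_2 = [gamma(0) gamma(2) - gamma(1)^2] / det = [(7.4685)(4.4923) - (4.6792)^2] / 33.88357961 = 11.65582991 / 33.88357961 = 0.344
So phi_hat = [0.4110, 0.3440].
Therefore phi_hat_1 = 0.4110.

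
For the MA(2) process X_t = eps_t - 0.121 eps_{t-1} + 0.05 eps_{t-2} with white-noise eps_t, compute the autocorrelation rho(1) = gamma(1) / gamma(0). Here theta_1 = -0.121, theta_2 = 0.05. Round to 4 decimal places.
\rho(1) = -0.1249

For an MA(q) process with theta_0 = 1, the autocovariance is
  gamma(k) = sigma^2 * sum_{i=0..q-k} theta_i * theta_{i+k},
and rho(k) = gamma(k) / gamma(0). Sigma^2 cancels.
  numerator   = (1)*(-0.121) + (-0.121)*(0.05) = -0.12705.
  denominator = (1)^2 + (-0.121)^2 + (0.05)^2 = 1.017141.
  rho(1) = -0.12705 / 1.017141 = -0.1249.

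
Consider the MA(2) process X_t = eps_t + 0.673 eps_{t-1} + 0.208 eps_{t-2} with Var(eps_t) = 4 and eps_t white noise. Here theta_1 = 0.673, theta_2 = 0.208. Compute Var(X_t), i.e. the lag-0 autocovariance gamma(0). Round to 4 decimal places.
\gamma(0) = 5.9848

For an MA(q) process X_t = eps_t + sum_i theta_i eps_{t-i} with
Var(eps_t) = sigma^2, the variance is
  gamma(0) = sigma^2 * (1 + sum_i theta_i^2).
  sum_i theta_i^2 = (0.673)^2 + (0.208)^2 = 0.452929 + 0.043264 = 0.496193.
  gamma(0) = 4 * (1 + 0.496193) = 4 * 1.496193 = 5.984772, which rounds to 5.9848.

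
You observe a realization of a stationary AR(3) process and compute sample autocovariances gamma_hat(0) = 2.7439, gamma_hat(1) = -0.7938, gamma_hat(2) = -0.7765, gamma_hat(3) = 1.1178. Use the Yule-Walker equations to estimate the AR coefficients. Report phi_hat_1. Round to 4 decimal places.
\hat\phi_{1} = -0.3130

The Yule-Walker equations for an AR(p) process read, in matrix form,
  Gamma_p phi = r_p,   with   (Gamma_p)_{ij} = gamma(|i - j|),
                       (r_p)_i = gamma(i),   i,j = 1..p.
Substitute the sample gammas (Toeplitz matrix and right-hand side of size 3):
  Gamma_p = [[2.7439, -0.7938, -0.7765], [-0.7938, 2.7439, -0.7938], [-0.7765, -0.7938, 2.7439]]
  r_p     = [-0.7938, -0.7765, 1.1178]
Written out (R1..R3):
  (R1) 2.7439 phi_1 - 0.7938 phi_2 - 0.7765 phi_3 = -0.7938
  (R2) -0.7938 phi_1 + 2.7439 phi_2 - 0.7938 phi_3 = -0.7765
  (R3) -0.7765 phi_1 - 0.7938 phi_2 + 2.7439 phi_3 = 1.1178
Gaussian elimination:
  R2 <- R2 - (-0.7938/2.7439) R1 = R2 - (-0.289296) R1:  2.514257 phi_2 - 1.018439 phi_3 = -1.006143
  R3 <- R3 - (-0.7765/2.7439) R1 = R3 - (-0.282991) R1:  -1.018439 phi_2 + 2.524157 phi_3 = 0.893161
  R3 <- R3 - (-1.018439/2.514257) R2 = R3 - (-0.405065) R2:  2.111623 phi_3 = 0.485608
Back-substitution:
  phi_hat_3 = 0.485608 / 2.111623 = 0.229969
  phi_hat_2 = (-1.006143 - (-1.018439)(0.229969)) / 2.514257 = -0.307023
  phi_hat_1 = (-0.7938 - (-0.7938)(-0.307023) - (-0.7765)(0.229969)) / 2.7439 = -0.313038
So phi_hat = [-0.3130, -0.3070, 0.2300].
Therefore phi_hat_1 = -0.3130.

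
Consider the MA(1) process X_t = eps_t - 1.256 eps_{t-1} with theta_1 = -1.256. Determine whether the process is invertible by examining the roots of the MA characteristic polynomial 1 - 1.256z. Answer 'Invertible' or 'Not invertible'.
\text{Not invertible}

The MA(q) characteristic polynomial is P(z) = 1 - 1.256z.
Invertibility requires all roots to lie outside the unit circle, i.e. |z| > 1 for every root.
This is linear in z: 1 + (-1.256) z = 0  =>  z = -1/(-1.256) = 0.796178,  |z| = 0.796178.
Moduli of all roots: 0.7962.
All moduli strictly greater than 1? No.
Verdict: Not invertible.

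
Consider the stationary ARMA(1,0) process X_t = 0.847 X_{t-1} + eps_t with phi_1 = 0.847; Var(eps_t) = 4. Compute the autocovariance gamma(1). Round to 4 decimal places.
\gamma(1) = 11.9891

Multiply the model equation by X_{t-k} and take expectations. With theta_0 = psi_0 = 1 and psi_j the MA(infinity) weights, this gives
  gamma(k) - sum_i phi_i gamma(k-i) = c_k,
  c_k = sigma^2 * sum_{j=k..q} theta_j psi_{j-k}   (c_k = 0 for k > q),
using gamma(-m) = gamma(m).
Pure AR (q = 0): c_0 = sigma^2 = 4, c_k = 0 for k >= 1.
Equations for k = 0 and k = 1 (AR order 1):
  gamma(0) = phi_1 gamma(1) + c_0
  gamma(1) = phi_1 gamma(0) + c_1
Substituting the second into the first: gamma(0) (1 - phi_1^2) = c_0 + phi_1 c_1, so
  gamma(0) = c_0 / (1 - phi_1^2) = 4 / (1 - (0.847)^2) = 4 / 0.282591 = 14.154732.
  gamma(1) = phi_1 gamma(0) = (0.847)(14.154732) = 11.989058.
Therefore gamma(1) = 11.9891 (to 4 decimal places).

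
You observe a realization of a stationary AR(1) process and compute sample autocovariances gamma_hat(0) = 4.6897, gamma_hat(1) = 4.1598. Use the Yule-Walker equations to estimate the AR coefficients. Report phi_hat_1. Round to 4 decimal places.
\hat\phi_{1} = 0.8870

The Yule-Walker equations for an AR(p) process read, in matrix form,
  Gamma_p phi = r_p,   with   (Gamma_p)_{ij} = gamma(|i - j|),
                       (r_p)_i = gamma(i),   i,j = 1..p.
Substitute the sample gammas (Toeplitz matrix and right-hand side of size 1):
  Gamma_p = [[4.6897]]
  r_p     = [4.1598]
With p = 1 this is the single equation gamma(0) phi_1 = gamma(1):
  phi_hat_1 = gamma(1) / gamma(0) = 4.1598 / 4.6897 = 0.8870.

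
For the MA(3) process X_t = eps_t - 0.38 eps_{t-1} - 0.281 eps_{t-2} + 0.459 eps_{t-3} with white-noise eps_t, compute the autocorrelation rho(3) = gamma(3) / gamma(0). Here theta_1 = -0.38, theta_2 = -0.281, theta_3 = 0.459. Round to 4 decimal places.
\rho(3) = 0.3201

For an MA(q) process with theta_0 = 1, the autocovariance is
  gamma(k) = sigma^2 * sum_{i=0..q-k} theta_i * theta_{i+k},
and rho(k) = gamma(k) / gamma(0). Sigma^2 cancels.
  numerator   = (1)*(0.459) = 0.459.
  denominator = (1)^2 + (-0.38)^2 + (-0.281)^2 + (0.459)^2 = 1.434042.
  rho(3) = 0.459 / 1.434042 = 0.3201.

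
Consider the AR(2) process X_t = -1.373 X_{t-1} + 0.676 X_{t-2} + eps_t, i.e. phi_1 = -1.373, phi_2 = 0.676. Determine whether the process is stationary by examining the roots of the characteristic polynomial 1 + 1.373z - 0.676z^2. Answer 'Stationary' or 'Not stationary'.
\text{Not stationary}

The AR(p) characteristic polynomial is P(z) = 1 + 1.373z - 0.676z^2.
Stationarity requires all roots to lie outside the unit circle, i.e. |z| > 1 for every root.
Set 1 + (1.373) z + (-0.676) z^2 = 0, i.e. a z^2 + b z + c = 0 with a = -0.676, b = 1.373, c = 1.
Discriminant D = b^2 - 4ac = (1.373)^2 - 4*(-0.676)*1 = 1.885129 - (-2.704) = 4.589129.
D >= 0, so the roots are real: z = (-b +/- sqrt(D)) / (2a) = (-1.373 +/- 2.142225) / (-1.352).
  z_1 = (-1.373 + 2.142225) / (-1.352) = -0.569,   |z_1| = 0.569.
  z_2 = (-1.373 - 2.142225) / (-1.352) = 2.6,   |z_2| = 2.6.
Moduli of all roots: 0.5690, 2.6000.
All moduli strictly greater than 1? No.
Verdict: Not stationary.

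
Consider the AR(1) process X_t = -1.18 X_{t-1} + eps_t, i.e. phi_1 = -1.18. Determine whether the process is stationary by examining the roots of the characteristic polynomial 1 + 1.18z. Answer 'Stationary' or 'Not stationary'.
\text{Not stationary}

The AR(p) characteristic polynomial is P(z) = 1 + 1.18z.
Stationarity requires all roots to lie outside the unit circle, i.e. |z| > 1 for every root.
This is linear in z: 1 + (1.18) z = 0  =>  z = -1/(1.18) = -0.847458,  |z| = 0.847458.
Moduli of all roots: 0.8475.
All moduli strictly greater than 1? No.
Verdict: Not stationary.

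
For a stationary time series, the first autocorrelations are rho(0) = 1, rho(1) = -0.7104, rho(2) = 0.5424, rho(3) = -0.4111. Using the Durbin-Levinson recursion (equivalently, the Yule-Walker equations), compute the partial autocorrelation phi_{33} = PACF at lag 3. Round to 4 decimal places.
\phi_{33} = -0.0021

The PACF at lag k is phi_{kk}, the last component of the solution
to the Yule-Walker system G_k phi = r_k where
  (G_k)_{ij} = rho(|i - j|), (r_k)_i = rho(i), i,j = 1..k.
Equivalently, Durbin-Levinson gives phi_{kk} iteratively:
  phi_{11} = rho(1)
  phi_{kk} = [rho(k) - sum_{j=1..k-1} phi_{k-1,j} rho(k-j)]
            / [1 - sum_{j=1..k-1} phi_{k-1,j} rho(j)],
  phi_{k,j} = phi_{k-1,j} - phi_{kk} phi_{k-1,k-j},  j = 1..k-1.
Step k = 1:
  phi_11 = rho(1) = -0.7104.
Step k = 2:
  phi_22 = [rho(2) - phi_11 rho(1)] / [1 - phi_11 rho(1)] = [0.5424 - (-0.7104)(-0.7104)] / [1 - (-0.7104)(-0.7104)]
         = 0.03773184 / 0.49533184 = 0.076175.
  Update: phi_21 = phi_11 - phi_22 phi_11 = -0.7104 - (0.076175)(-0.7104) = -0.656285.
Step k = 3:
  phi_33 = [rho(3) - phi_21 rho(2) - phi_22 rho(1)] / [1 - phi_21 rho(1) - phi_22 rho(2)]
    numerator   = -0.4111 - (-0.656285)(0.5424) - (0.076175)(-0.7104) = -0.00101619
    denominator = 1 - (-0.656285)(-0.7104) - (0.076175)(0.5424) = 0.49245762
  phi_33 = -0.00101619 / 0.49245762 = -0.0021.
Therefore phi_{33} = -0.0021.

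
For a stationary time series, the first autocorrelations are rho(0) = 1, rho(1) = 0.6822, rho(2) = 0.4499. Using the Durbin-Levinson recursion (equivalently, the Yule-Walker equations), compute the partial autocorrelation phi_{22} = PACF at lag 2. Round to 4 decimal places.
\phi_{22} = -0.0290

The PACF at lag k is phi_{kk}, the last component of the solution
to the Yule-Walker system G_k phi = r_k where
  (G_k)_{ij} = rho(|i - j|), (r_k)_i = rho(i), i,j = 1..k.
Equivalently, Durbin-Levinson gives phi_{kk} iteratively:
  phi_{11} = rho(1)
  phi_{kk} = [rho(k) - sum_{j=1..k-1} phi_{k-1,j} rho(k-j)]
            / [1 - sum_{j=1..k-1} phi_{k-1,j} rho(j)],
  phi_{k,j} = phi_{k-1,j} - phi_{kk} phi_{k-1,k-j},  j = 1..k-1.
Step k = 1:
  phi_11 = rho(1) = 0.6822.
Step k = 2:
  phi_22 = [rho(2) - phi_11 rho(1)] / [1 - phi_11 rho(1)] = [0.4499 - (0.6822)(0.6822)] / [1 - (0.6822)(0.6822)]
         = -0.01549684 / 0.53460316 = -0.029.
Therefore phi_{22} = -0.0290.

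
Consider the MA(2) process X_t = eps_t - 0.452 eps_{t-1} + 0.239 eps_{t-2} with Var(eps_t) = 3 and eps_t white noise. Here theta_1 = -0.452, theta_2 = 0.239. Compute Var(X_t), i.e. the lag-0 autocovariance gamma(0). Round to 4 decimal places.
\gamma(0) = 3.7843

For an MA(q) process X_t = eps_t + sum_i theta_i eps_{t-i} with
Var(eps_t) = sigma^2, the variance is
  gamma(0) = sigma^2 * (1 + sum_i theta_i^2).
  sum_i theta_i^2 = (-0.452)^2 + (0.239)^2 = 0.204304 + 0.057121 = 0.261425.
  gamma(0) = 3 * (1 + 0.261425) = 3 * 1.261425 = 3.784275, which rounds to 3.7843.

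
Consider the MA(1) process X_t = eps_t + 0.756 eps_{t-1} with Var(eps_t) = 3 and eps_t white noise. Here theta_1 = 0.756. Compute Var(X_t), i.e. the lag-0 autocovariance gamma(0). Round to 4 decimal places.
\gamma(0) = 4.7146

For an MA(q) process X_t = eps_t + sum_i theta_i eps_{t-i} with
Var(eps_t) = sigma^2, the variance is
  gamma(0) = sigma^2 * (1 + sum_i theta_i^2).
  sum_i theta_i^2 = (0.756)^2 = 0.571536.
  gamma(0) = 3 * (1 + 0.571536) = 3 * 1.571536 = 4.714608, which rounds to 4.7146.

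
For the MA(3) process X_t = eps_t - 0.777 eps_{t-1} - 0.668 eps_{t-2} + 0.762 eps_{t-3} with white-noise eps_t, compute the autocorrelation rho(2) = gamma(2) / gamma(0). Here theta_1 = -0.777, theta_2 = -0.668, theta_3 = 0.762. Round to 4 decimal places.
\rho(2) = -0.4790

For an MA(q) process with theta_0 = 1, the autocovariance is
  gamma(k) = sigma^2 * sum_{i=0..q-k} theta_i * theta_{i+k},
and rho(k) = gamma(k) / gamma(0). Sigma^2 cancels.
  numerator   = (1)*(-0.668) + (-0.777)*(0.762) = -1.260074.
  denominator = (1)^2 + (-0.777)^2 + (-0.668)^2 + (0.762)^2 = 2.630597.
  rho(2) = -1.260074 / 2.630597 = -0.4790.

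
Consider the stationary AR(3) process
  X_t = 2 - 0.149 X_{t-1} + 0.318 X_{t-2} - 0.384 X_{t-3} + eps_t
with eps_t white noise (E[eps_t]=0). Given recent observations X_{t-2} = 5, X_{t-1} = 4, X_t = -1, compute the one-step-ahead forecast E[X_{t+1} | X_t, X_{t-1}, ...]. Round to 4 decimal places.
E[X_{t+1} \mid \mathcal F_t] = 1.5010

For an AR(p) model X_t = c + sum_i phi_i X_{t-i} + eps_t, the
one-step-ahead conditional mean is
  E[X_{t+1} | X_t, ...] = c + sum_i phi_i X_{t+1-i}.
Substitute known values:
  E[X_{t+1} | ...] = 2 + (-0.149) * (-1) + (0.318) * (4) + (-0.384) * (5)
                   = 1.5010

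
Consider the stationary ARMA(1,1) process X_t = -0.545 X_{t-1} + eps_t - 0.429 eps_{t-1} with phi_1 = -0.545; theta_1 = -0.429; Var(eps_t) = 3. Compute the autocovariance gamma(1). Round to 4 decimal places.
\gamma(1) = -5.1285

Multiply the model equation by X_{t-k} and take expectations. With theta_0 = psi_0 = 1 and psi_j the MA(infinity) weights, this gives
  gamma(k) - sum_i phi_i gamma(k-i) = c_k,
  c_k = sigma^2 * sum_{j=k..q} theta_j psi_{j-k}   (c_k = 0 for k > q),
using gamma(-m) = gamma(m).
psi-weights needed (psi_j = theta_j + sum_i phi_i psi_{j-i}):
  psi_1 = theta_1 + phi_1 = -0.429 + (-0.545) = -0.974
Right-hand sides:
  c_0 = sigma^2 (1 + theta_1 psi_1) = 3 * (1 + (-0.429)(-0.974)) = 3 * 1.417846 = 4.253538
  c_1 = sigma^2 theta_1 = 3 * (-0.429) = -1.287
  c_2 = 0
Equations for k = 0 and k = 1 (AR order 1):
  gamma(0) = phi_1 gamma(1) + c_0
  gamma(1) = phi_1 gamma(0) + c_1
Substituting the second into the first: gamma(0) (1 - phi_1^2) = c_0 + phi_1 c_1, so
  gamma(0) = (c_0 + phi_1 c_1) / (1 - phi_1^2) = (4.253538 + (-0.545)(-1.287)) / (1 - (-0.545)^2) = 4.954953 / 0.702975 = 7.048548.
  gamma(1) = phi_1 gamma(0) + c_1 = (-0.545)(7.048548) + (-1.287) = -5.128459.
Therefore gamma(1) = -5.1285 (to 4 decimal places).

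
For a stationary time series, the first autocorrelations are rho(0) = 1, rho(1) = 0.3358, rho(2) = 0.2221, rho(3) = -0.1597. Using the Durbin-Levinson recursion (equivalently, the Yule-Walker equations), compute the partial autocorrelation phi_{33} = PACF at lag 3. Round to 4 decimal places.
\phi_{33} = -0.3050

The PACF at lag k is phi_{kk}, the last component of the solution
to the Yule-Walker system G_k phi = r_k where
  (G_k)_{ij} = rho(|i - j|), (r_k)_i = rho(i), i,j = 1..k.
Equivalently, Durbin-Levinson gives phi_{kk} iteratively:
  phi_{11} = rho(1)
  phi_{kk} = [rho(k) - sum_{j=1..k-1} phi_{k-1,j} rho(k-j)]
            / [1 - sum_{j=1..k-1} phi_{k-1,j} rho(j)],
  phi_{k,j} = phi_{k-1,j} - phi_{kk} phi_{k-1,k-j},  j = 1..k-1.
Step k = 1:
  phi_11 = rho(1) = 0.3358.
Step k = 2:
  phi_22 = [rho(2) - phi_11 rho(1)] / [1 - phi_11 rho(1)] = [0.2221 - (0.3358)(0.3358)] / [1 - (0.3358)(0.3358)]
         = 0.10933836 / 0.88723836 = 0.123234.
  Update: phi_21 = phi_11 - phi_22 phi_11 = 0.3358 - (0.123234)(0.3358) = 0.294418.
Step k = 3:
  phi_33 = [rho(3) - phi_21 rho(2) - phi_22 rho(1)] / [1 - phi_21 rho(1) - phi_22 rho(2)]
    numerator   = -0.1597 - (0.294418)(0.2221) - (0.123234)(0.3358) = -0.26647235
    denominator = 1 - (0.294418)(0.3358) - (0.123234)(0.2221) = 0.8737641
  phi_33 = -0.26647235 / 0.8737641 = -0.305.
Therefore phi_{33} = -0.3050.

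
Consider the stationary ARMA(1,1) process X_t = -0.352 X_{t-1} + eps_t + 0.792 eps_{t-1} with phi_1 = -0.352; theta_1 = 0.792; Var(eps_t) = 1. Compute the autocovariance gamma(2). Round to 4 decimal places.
\gamma(2) = -0.1275

Multiply the model equation by X_{t-k} and take expectations. With theta_0 = psi_0 = 1 and psi_j the MA(infinity) weights, this gives
  gamma(k) - sum_i phi_i gamma(k-i) = c_k,
  c_k = sigma^2 * sum_{j=k..q} theta_j psi_{j-k}   (c_k = 0 for k > q),
using gamma(-m) = gamma(m).
psi-weights needed (psi_j = theta_j + sum_i phi_i psi_{j-i}):
  psi_1 = theta_1 + phi_1 = 0.792 + (-0.352) = 0.44
Right-hand sides:
  c_0 = sigma^2 (1 + theta_1 psi_1) = 1 * (1 + (0.792)(0.44)) = 1 * 1.34848 = 1.34848
  c_1 = sigma^2 theta_1 = 1 * (0.792) = 0.792
  c_2 = 0
Equations for k = 0 and k = 1 (AR order 1):
  gamma(0) = phi_1 gamma(1) + c_0
  gamma(1) = phi_1 gamma(0) + c_1
Substituting the second into the first: gamma(0) (1 - phi_1^2) = c_0 + phi_1 c_1, so
  gamma(0) = (c_0 + phi_1 c_1) / (1 - phi_1^2) = (1.34848 + (-0.352)(0.792)) / (1 - (-0.352)^2) = 1.069696 / 0.876096 = 1.22098.
  gamma(1) = phi_1 gamma(0) + c_1 = (-0.352)(1.22098) + (0.792) = 0.362215.
For k = 2 (> q): gamma(2) = phi_1 gamma(1) = (-0.352)(0.362215) = -0.1275.
Therefore gamma(2) = -0.1275 (to 4 decimal places).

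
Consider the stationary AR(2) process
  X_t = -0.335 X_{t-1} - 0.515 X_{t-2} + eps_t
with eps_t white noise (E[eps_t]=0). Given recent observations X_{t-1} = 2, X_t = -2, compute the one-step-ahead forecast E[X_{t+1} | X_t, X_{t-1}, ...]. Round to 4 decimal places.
E[X_{t+1} \mid \mathcal F_t] = -0.3600

For an AR(p) model X_t = c + sum_i phi_i X_{t-i} + eps_t, the
one-step-ahead conditional mean is
  E[X_{t+1} | X_t, ...] = c + sum_i phi_i X_{t+1-i}.
Substitute known values:
  E[X_{t+1} | ...] = (-0.335) * (-2) + (-0.515) * (2)
                   = -0.3600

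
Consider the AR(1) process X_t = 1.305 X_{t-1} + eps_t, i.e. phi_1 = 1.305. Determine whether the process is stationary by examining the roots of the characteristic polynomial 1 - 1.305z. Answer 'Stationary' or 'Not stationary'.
\text{Not stationary}

The AR(p) characteristic polynomial is P(z) = 1 - 1.305z.
Stationarity requires all roots to lie outside the unit circle, i.e. |z| > 1 for every root.
This is linear in z: 1 + (-1.305) z = 0  =>  z = -1/(-1.305) = 0.766284,  |z| = 0.766284.
Moduli of all roots: 0.7663.
All moduli strictly greater than 1? No.
Verdict: Not stationary.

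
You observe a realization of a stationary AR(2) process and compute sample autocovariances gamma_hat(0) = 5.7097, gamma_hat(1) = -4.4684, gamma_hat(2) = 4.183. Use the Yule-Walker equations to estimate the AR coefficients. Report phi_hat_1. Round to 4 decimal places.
\hat\phi_{1} = -0.5400

The Yule-Walker equations for an AR(p) process read, in matrix form,
  Gamma_p phi = r_p,   with   (Gamma_p)_{ij} = gamma(|i - j|),
                       (r_p)_i = gamma(i),   i,j = 1..p.
Substitute the sample gammas (Toeplitz matrix and right-hand side of size 2):
  Gamma_p = [[5.7097, -4.4684], [-4.4684, 5.7097]]
  r_p     = [-4.4684, 4.183]
Written out:
  5.7097 phi_1 - 4.4684 phi_2 = -4.4684
  -4.4684 phi_1 + 5.7097 phi_2 = 4.183
Solve by Cramer's rule:
  det = gamma(0)^2 - gamma(1)^2 = (5.7097)^2 - (-4.4684)^2 = 32.60067409 - 19.96659856 = 12.63407553
  phi_hat_1 = [gamma(1) gamma(0) - gamma(1) gamma(2)] / det = [(-4.4684)(5.7097) - (-4.4684)(4.183)] / 12.63407553 = -6.82190628 / 12.63407553 = -0.54
  phi_hat_2 = [gamma(0) gamma(2) - gamma(1)^2] / det = [(5.7097)(4.183) - (-4.4684)^2] / 12.63407553 = 3.91707654 / 12.63407553 = 0.31
So phi_hat = [-0.5400, 0.3100].
Therefore phi_hat_1 = -0.5400.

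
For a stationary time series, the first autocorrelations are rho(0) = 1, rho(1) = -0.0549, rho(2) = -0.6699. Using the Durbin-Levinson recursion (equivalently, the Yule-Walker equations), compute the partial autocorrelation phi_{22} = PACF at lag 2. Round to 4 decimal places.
\phi_{22} = -0.6749

The PACF at lag k is phi_{kk}, the last component of the solution
to the Yule-Walker system G_k phi = r_k where
  (G_k)_{ij} = rho(|i - j|), (r_k)_i = rho(i), i,j = 1..k.
Equivalently, Durbin-Levinson gives phi_{kk} iteratively:
  phi_{11} = rho(1)
  phi_{kk} = [rho(k) - sum_{j=1..k-1} phi_{k-1,j} rho(k-j)]
            / [1 - sum_{j=1..k-1} phi_{k-1,j} rho(j)],
  phi_{k,j} = phi_{k-1,j} - phi_{kk} phi_{k-1,k-j},  j = 1..k-1.
Step k = 1:
  phi_11 = rho(1) = -0.0549.
Step k = 2:
  phi_22 = [rho(2) - phi_11 rho(1)] / [1 - phi_11 rho(1)] = [-0.6699 - (-0.0549)(-0.0549)] / [1 - (-0.0549)(-0.0549)]
         = -0.67291401 / 0.99698599 = -0.6749.
Therefore phi_{22} = -0.6749.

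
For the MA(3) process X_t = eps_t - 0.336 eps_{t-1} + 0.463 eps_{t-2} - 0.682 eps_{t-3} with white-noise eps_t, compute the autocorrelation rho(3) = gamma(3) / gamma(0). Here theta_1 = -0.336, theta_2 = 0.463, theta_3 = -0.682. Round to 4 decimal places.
\rho(3) = -0.3805

For an MA(q) process with theta_0 = 1, the autocovariance is
  gamma(k) = sigma^2 * sum_{i=0..q-k} theta_i * theta_{i+k},
and rho(k) = gamma(k) / gamma(0). Sigma^2 cancels.
  numerator   = (1)*(-0.682) = -0.682.
  denominator = (1)^2 + (-0.336)^2 + (0.463)^2 + (-0.682)^2 = 1.792389.
  rho(3) = -0.682 / 1.792389 = -0.3805.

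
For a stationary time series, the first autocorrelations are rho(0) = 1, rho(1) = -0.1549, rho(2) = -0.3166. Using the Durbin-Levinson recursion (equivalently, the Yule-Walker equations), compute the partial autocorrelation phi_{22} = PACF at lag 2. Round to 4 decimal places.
\phi_{22} = -0.3490

The PACF at lag k is phi_{kk}, the last component of the solution
to the Yule-Walker system G_k phi = r_k where
  (G_k)_{ij} = rho(|i - j|), (r_k)_i = rho(i), i,j = 1..k.
Equivalently, Durbin-Levinson gives phi_{kk} iteratively:
  phi_{11} = rho(1)
  phi_{kk} = [rho(k) - sum_{j=1..k-1} phi_{k-1,j} rho(k-j)]
            / [1 - sum_{j=1..k-1} phi_{k-1,j} rho(j)],
  phi_{k,j} = phi_{k-1,j} - phi_{kk} phi_{k-1,k-j},  j = 1..k-1.
Step k = 1:
  phi_11 = rho(1) = -0.1549.
Step k = 2:
  phi_22 = [rho(2) - phi_11 rho(1)] / [1 - phi_11 rho(1)] = [-0.3166 - (-0.1549)(-0.1549)] / [1 - (-0.1549)(-0.1549)]
         = -0.34059401 / 0.97600599 = -0.349.
Therefore phi_{22} = -0.3490.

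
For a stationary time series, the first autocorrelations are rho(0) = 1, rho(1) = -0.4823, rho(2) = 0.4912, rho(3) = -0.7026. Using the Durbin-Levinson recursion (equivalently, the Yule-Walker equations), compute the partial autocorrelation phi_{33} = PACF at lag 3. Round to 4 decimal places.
\phi_{33} = -0.5630

The PACF at lag k is phi_{kk}, the last component of the solution
to the Yule-Walker system G_k phi = r_k where
  (G_k)_{ij} = rho(|i - j|), (r_k)_i = rho(i), i,j = 1..k.
Equivalently, Durbin-Levinson gives phi_{kk} iteratively:
  phi_{11} = rho(1)
  phi_{kk} = [rho(k) - sum_{j=1..k-1} phi_{k-1,j} rho(k-j)]
            / [1 - sum_{j=1..k-1} phi_{k-1,j} rho(j)],
  phi_{k,j} = phi_{k-1,j} - phi_{kk} phi_{k-1,k-j},  j = 1..k-1.
Step k = 1:
  phi_11 = rho(1) = -0.4823.
Step k = 2:
  phi_22 = [rho(2) - phi_11 rho(1)] / [1 - phi_11 rho(1)] = [0.4912 - (-0.4823)(-0.4823)] / [1 - (-0.4823)(-0.4823)]
         = 0.25858671 / 0.76738671 = 0.336971.
  Update: phi_21 = phi_11 - phi_22 phi_11 = -0.4823 - (0.336971)(-0.4823) = -0.319779.
Step k = 3:
  phi_33 = [rho(3) - phi_21 rho(2) - phi_22 rho(1)] / [1 - phi_21 rho(1) - phi_22 rho(2)]
    numerator   = -0.7026 - (-0.319779)(0.4912) - (0.336971)(-0.4823) = -0.38300361
    denominator = 1 - (-0.319779)(-0.4823) - (0.336971)(0.4912) = 0.68025061
  phi_33 = -0.38300361 / 0.68025061 = -0.563.
Therefore phi_{33} = -0.5630.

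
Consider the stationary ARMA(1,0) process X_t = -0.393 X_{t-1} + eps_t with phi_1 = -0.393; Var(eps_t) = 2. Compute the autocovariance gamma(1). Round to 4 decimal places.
\gamma(1) = -0.9296

Multiply the model equation by X_{t-k} and take expectations. With theta_0 = psi_0 = 1 and psi_j the MA(infinity) weights, this gives
  gamma(k) - sum_i phi_i gamma(k-i) = c_k,
  c_k = sigma^2 * sum_{j=k..q} theta_j psi_{j-k}   (c_k = 0 for k > q),
using gamma(-m) = gamma(m).
Pure AR (q = 0): c_0 = sigma^2 = 2, c_k = 0 for k >= 1.
Equations for k = 0 and k = 1 (AR order 1):
  gamma(0) = phi_1 gamma(1) + c_0
  gamma(1) = phi_1 gamma(0) + c_1
Substituting the second into the first: gamma(0) (1 - phi_1^2) = c_0 + phi_1 c_1, so
  gamma(0) = c_0 / (1 - phi_1^2) = 2 / (1 - (-0.393)^2) = 2 / 0.845551 = 2.365322.
  gamma(1) = phi_1 gamma(0) = (-0.393)(2.365322) = -0.929571.
Therefore gamma(1) = -0.9296 (to 4 decimal places).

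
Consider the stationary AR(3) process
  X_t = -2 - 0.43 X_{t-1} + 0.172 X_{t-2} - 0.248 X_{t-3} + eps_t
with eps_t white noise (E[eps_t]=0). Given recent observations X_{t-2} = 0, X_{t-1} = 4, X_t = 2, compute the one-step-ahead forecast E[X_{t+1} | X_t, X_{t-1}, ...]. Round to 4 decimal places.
E[X_{t+1} \mid \mathcal F_t] = -2.1720

For an AR(p) model X_t = c + sum_i phi_i X_{t-i} + eps_t, the
one-step-ahead conditional mean is
  E[X_{t+1} | X_t, ...] = c + sum_i phi_i X_{t+1-i}.
Substitute known values:
  E[X_{t+1} | ...] = -2 + (-0.43) * (2) + (0.172) * (4) + (-0.248) * (0)
                   = -2.1720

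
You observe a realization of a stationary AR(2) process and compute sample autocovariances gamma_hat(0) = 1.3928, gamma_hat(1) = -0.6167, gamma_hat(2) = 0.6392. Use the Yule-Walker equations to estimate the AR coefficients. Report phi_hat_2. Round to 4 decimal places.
\hat\phi_{2} = 0.3270

The Yule-Walker equations for an AR(p) process read, in matrix form,
  Gamma_p phi = r_p,   with   (Gamma_p)_{ij} = gamma(|i - j|),
                       (r_p)_i = gamma(i),   i,j = 1..p.
Substitute the sample gammas (Toeplitz matrix and right-hand side of size 2):
  Gamma_p = [[1.3928, -0.6167], [-0.6167, 1.3928]]
  r_p     = [-0.6167, 0.6392]
Written out:
  1.3928 phi_1 - 0.6167 phi_2 = -0.6167
  -0.6167 phi_1 + 1.3928 phi_2 = 0.6392
Solve by Cramer's rule:
  det = gamma(0)^2 - gamma(1)^2 = (1.3928)^2 - (-0.6167)^2 = 1.93989184 - 0.38031889 = 1.55957295
  phi_hat_1 = [gamma(1) gamma(0) - gamma(1) gamma(2)] / det = [(-0.6167)(1.3928) - (-0.6167)(0.6392)] / 1.55957295 = -0.46474512 / 1.55957295 = -0.298
  phi_hat_2 = [gamma(0) gamma(2) - gamma(1)^2] / det = [(1.3928)(0.6392) - (-0.6167)^2] / 1.55957295 = 0.50995887 / 1.55957295 = 0.327
So phi_hat = [-0.2980, 0.3270].
Therefore phi_hat_2 = 0.3270.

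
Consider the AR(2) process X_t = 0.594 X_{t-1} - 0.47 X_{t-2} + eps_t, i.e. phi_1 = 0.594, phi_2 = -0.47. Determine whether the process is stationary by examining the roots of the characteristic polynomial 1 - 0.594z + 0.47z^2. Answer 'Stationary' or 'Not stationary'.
\text{Stationary}

The AR(p) characteristic polynomial is P(z) = 1 - 0.594z + 0.47z^2.
Stationarity requires all roots to lie outside the unit circle, i.e. |z| > 1 for every root.
Set 1 + (-0.594) z + (0.47) z^2 = 0, i.e. a z^2 + b z + c = 0 with a = 0.47, b = -0.594, c = 1.
Discriminant D = b^2 - 4ac = (-0.594)^2 - 4*(0.47)*1 = 0.352836 - (1.88) = -1.527164.
D < 0, so the roots are the complex-conjugate pair z = (-b +/- i sqrt(-D)) / (2a) = 0.6319 +/- 1.3147i.
For a conjugate pair |z|^2 = z * conj(z) = (product of roots) = c/a = 1/(0.47) = 2.12766, so |z| = sqrt(2.12766) = 1.4586 for both roots.
Moduli of all roots: 1.4586, 1.4586.
All moduli strictly greater than 1? Yes.
Verdict: Stationary.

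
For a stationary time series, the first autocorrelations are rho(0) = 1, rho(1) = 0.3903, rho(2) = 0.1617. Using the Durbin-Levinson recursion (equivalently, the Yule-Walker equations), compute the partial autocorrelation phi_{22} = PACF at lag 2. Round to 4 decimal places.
\phi_{22} = 0.0110

The PACF at lag k is phi_{kk}, the last component of the solution
to the Yule-Walker system G_k phi = r_k where
  (G_k)_{ij} = rho(|i - j|), (r_k)_i = rho(i), i,j = 1..k.
Equivalently, Durbin-Levinson gives phi_{kk} iteratively:
  phi_{11} = rho(1)
  phi_{kk} = [rho(k) - sum_{j=1..k-1} phi_{k-1,j} rho(k-j)]
            / [1 - sum_{j=1..k-1} phi_{k-1,j} rho(j)],
  phi_{k,j} = phi_{k-1,j} - phi_{kk} phi_{k-1,k-j},  j = 1..k-1.
Step k = 1:
  phi_11 = rho(1) = 0.3903.
Step k = 2:
  phi_22 = [rho(2) - phi_11 rho(1)] / [1 - phi_11 rho(1)] = [0.1617 - (0.3903)(0.3903)] / [1 - (0.3903)(0.3903)]
         = 0.00936591 / 0.84766591 = 0.011.
Therefore phi_{22} = 0.0110.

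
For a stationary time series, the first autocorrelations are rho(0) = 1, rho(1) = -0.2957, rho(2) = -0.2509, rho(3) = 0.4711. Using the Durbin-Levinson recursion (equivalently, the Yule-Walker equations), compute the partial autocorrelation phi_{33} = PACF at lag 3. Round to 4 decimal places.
\phi_{33} = 0.3300

The PACF at lag k is phi_{kk}, the last component of the solution
to the Yule-Walker system G_k phi = r_k where
  (G_k)_{ij} = rho(|i - j|), (r_k)_i = rho(i), i,j = 1..k.
Equivalently, Durbin-Levinson gives phi_{kk} iteratively:
  phi_{11} = rho(1)
  phi_{kk} = [rho(k) - sum_{j=1..k-1} phi_{k-1,j} rho(k-j)]
            / [1 - sum_{j=1..k-1} phi_{k-1,j} rho(j)],
  phi_{k,j} = phi_{k-1,j} - phi_{kk} phi_{k-1,k-j},  j = 1..k-1.
Step k = 1:
  phi_11 = rho(1) = -0.2957.
Step k = 2:
  phi_22 = [rho(2) - phi_11 rho(1)] / [1 - phi_11 rho(1)] = [-0.2509 - (-0.2957)(-0.2957)] / [1 - (-0.2957)(-0.2957)]
         = -0.33833849 / 0.91256151 = -0.370757.
  Update: phi_21 = phi_11 - phi_22 phi_11 = -0.2957 - (-0.370757)(-0.2957) = -0.405333.
Step k = 3:
  phi_33 = [rho(3) - phi_21 rho(2) - phi_22 rho(1)] / [1 - phi_21 rho(1) - phi_22 rho(2)]
    numerator   = 0.4711 - (-0.405333)(-0.2509) - (-0.370757)(-0.2957) = 0.25976918
    denominator = 1 - (-0.405333)(-0.2957) - (-0.370757)(-0.2509) = 0.78712018
  phi_33 = 0.25976918 / 0.78712018 = 0.33.
Therefore phi_{33} = 0.3300.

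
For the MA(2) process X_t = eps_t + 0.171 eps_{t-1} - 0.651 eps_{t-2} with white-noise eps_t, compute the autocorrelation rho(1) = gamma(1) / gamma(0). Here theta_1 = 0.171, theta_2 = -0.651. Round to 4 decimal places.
\rho(1) = 0.0411

For an MA(q) process with theta_0 = 1, the autocovariance is
  gamma(k) = sigma^2 * sum_{i=0..q-k} theta_i * theta_{i+k},
and rho(k) = gamma(k) / gamma(0). Sigma^2 cancels.
  numerator   = (1)*(0.171) + (0.171)*(-0.651) = 0.059679.
  denominator = (1)^2 + (0.171)^2 + (-0.651)^2 = 1.453042.
  rho(1) = 0.059679 / 1.453042 = 0.0411.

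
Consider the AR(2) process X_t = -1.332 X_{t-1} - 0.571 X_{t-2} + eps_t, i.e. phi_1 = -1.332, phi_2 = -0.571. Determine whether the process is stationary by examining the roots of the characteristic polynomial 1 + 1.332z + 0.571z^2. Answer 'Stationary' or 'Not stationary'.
\text{Stationary}

The AR(p) characteristic polynomial is P(z) = 1 + 1.332z + 0.571z^2.
Stationarity requires all roots to lie outside the unit circle, i.e. |z| > 1 for every root.
Set 1 + (1.332) z + (0.571) z^2 = 0, i.e. a z^2 + b z + c = 0 with a = 0.571, b = 1.332, c = 1.
Discriminant D = b^2 - 4ac = (1.332)^2 - 4*(0.571)*1 = 1.774224 - (2.284) = -0.509776.
D < 0, so the roots are the complex-conjugate pair z = (-b +/- i sqrt(-D)) / (2a) = -1.1664 +/- 0.6252i.
For a conjugate pair |z|^2 = z * conj(z) = (product of roots) = c/a = 1/(0.571) = 1.751313, so |z| = sqrt(1.751313) = 1.3234 for both roots.
Moduli of all roots: 1.3234, 1.3234.
All moduli strictly greater than 1? Yes.
Verdict: Stationary.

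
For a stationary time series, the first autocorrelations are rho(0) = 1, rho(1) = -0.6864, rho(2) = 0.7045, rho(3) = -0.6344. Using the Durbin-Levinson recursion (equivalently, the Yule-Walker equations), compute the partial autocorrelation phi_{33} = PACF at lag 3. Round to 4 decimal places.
\phi_{33} = -0.1440

The PACF at lag k is phi_{kk}, the last component of the solution
to the Yule-Walker system G_k phi = r_k where
  (G_k)_{ij} = rho(|i - j|), (r_k)_i = rho(i), i,j = 1..k.
Equivalently, Durbin-Levinson gives phi_{kk} iteratively:
  phi_{11} = rho(1)
  phi_{kk} = [rho(k) - sum_{j=1..k-1} phi_{k-1,j} rho(k-j)]
            / [1 - sum_{j=1..k-1} phi_{k-1,j} rho(j)],
  phi_{k,j} = phi_{k-1,j} - phi_{kk} phi_{k-1,k-j},  j = 1..k-1.
Step k = 1:
  phi_11 = rho(1) = -0.6864.
Step k = 2:
  phi_22 = [rho(2) - phi_11 rho(1)] / [1 - phi_11 rho(1)] = [0.7045 - (-0.6864)(-0.6864)] / [1 - (-0.6864)(-0.6864)]
         = 0.23335504 / 0.52885504 = 0.441246.
  Update: phi_21 = phi_11 - phi_22 phi_11 = -0.6864 - (0.441246)(-0.6864) = -0.383529.
Step k = 3:
  phi_33 = [rho(3) - phi_21 rho(2) - phi_22 rho(1)] / [1 - phi_21 rho(1) - phi_22 rho(2)]
    numerator   = -0.6344 - (-0.383529)(0.7045) - (0.441246)(-0.6864) = -0.06133279
    denominator = 1 - (-0.383529)(-0.6864) - (0.441246)(0.7045) = 0.42588812
  phi_33 = -0.06133279 / 0.42588812 = -0.144.
Therefore phi_{33} = -0.1440.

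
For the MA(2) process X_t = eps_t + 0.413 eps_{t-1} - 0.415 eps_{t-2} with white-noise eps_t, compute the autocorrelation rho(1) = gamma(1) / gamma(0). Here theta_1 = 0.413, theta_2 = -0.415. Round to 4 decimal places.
\rho(1) = 0.1799

For an MA(q) process with theta_0 = 1, the autocovariance is
  gamma(k) = sigma^2 * sum_{i=0..q-k} theta_i * theta_{i+k},
and rho(k) = gamma(k) / gamma(0). Sigma^2 cancels.
  numerator   = (1)*(0.413) + (0.413)*(-0.415) = 0.241605.
  denominator = (1)^2 + (0.413)^2 + (-0.415)^2 = 1.342794.
  rho(1) = 0.241605 / 1.342794 = 0.1799.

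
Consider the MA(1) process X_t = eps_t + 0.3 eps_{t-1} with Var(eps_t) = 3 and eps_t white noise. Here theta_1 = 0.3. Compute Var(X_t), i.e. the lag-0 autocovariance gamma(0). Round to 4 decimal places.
\gamma(0) = 3.2700

For an MA(q) process X_t = eps_t + sum_i theta_i eps_{t-i} with
Var(eps_t) = sigma^2, the variance is
  gamma(0) = sigma^2 * (1 + sum_i theta_i^2).
  sum_i theta_i^2 = (0.3)^2 = 0.09.
  gamma(0) = 3 * (1 + 0.09) = 3 * 1.09 = 3.27, which rounds to 3.2700.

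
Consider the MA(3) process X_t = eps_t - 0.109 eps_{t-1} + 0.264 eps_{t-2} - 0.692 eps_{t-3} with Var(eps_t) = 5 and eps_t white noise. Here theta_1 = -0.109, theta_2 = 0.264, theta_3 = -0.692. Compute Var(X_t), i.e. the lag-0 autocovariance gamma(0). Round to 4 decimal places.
\gamma(0) = 7.8022

For an MA(q) process X_t = eps_t + sum_i theta_i eps_{t-i} with
Var(eps_t) = sigma^2, the variance is
  gamma(0) = sigma^2 * (1 + sum_i theta_i^2).
  sum_i theta_i^2 = (-0.109)^2 + (0.264)^2 + (-0.692)^2 = 0.011881 + 0.069696 + 0.478864 = 0.560441.
  gamma(0) = 5 * (1 + 0.560441) = 5 * 1.560441 = 7.802205, which rounds to 7.8022.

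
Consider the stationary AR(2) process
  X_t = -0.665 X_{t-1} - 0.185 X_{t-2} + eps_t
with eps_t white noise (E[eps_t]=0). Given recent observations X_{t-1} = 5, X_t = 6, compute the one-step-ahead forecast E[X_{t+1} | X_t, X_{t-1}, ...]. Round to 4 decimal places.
E[X_{t+1} \mid \mathcal F_t] = -4.9150

For an AR(p) model X_t = c + sum_i phi_i X_{t-i} + eps_t, the
one-step-ahead conditional mean is
  E[X_{t+1} | X_t, ...] = c + sum_i phi_i X_{t+1-i}.
Substitute known values:
  E[X_{t+1} | ...] = (-0.665) * (6) + (-0.185) * (5)
                   = -4.9150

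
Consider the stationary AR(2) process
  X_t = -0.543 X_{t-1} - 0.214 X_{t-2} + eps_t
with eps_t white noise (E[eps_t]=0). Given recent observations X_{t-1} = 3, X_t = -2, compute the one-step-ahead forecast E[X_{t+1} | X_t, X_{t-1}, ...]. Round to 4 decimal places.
E[X_{t+1} \mid \mathcal F_t] = 0.4440

For an AR(p) model X_t = c + sum_i phi_i X_{t-i} + eps_t, the
one-step-ahead conditional mean is
  E[X_{t+1} | X_t, ...] = c + sum_i phi_i X_{t+1-i}.
Substitute known values:
  E[X_{t+1} | ...] = (-0.543) * (-2) + (-0.214) * (3)
                   = 0.4440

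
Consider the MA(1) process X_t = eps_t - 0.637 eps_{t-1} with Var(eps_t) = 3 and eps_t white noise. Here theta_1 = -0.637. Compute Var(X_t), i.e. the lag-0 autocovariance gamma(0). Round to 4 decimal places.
\gamma(0) = 4.2173

For an MA(q) process X_t = eps_t + sum_i theta_i eps_{t-i} with
Var(eps_t) = sigma^2, the variance is
  gamma(0) = sigma^2 * (1 + sum_i theta_i^2).
  sum_i theta_i^2 = (-0.637)^2 = 0.405769.
  gamma(0) = 3 * (1 + 0.405769) = 3 * 1.405769 = 4.217307, which rounds to 4.2173.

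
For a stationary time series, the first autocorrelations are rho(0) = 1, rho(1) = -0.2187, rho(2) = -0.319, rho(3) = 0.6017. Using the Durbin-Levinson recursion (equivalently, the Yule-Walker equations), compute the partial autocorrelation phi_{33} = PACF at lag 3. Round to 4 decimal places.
\phi_{33} = 0.5190

The PACF at lag k is phi_{kk}, the last component of the solution
to the Yule-Walker system G_k phi = r_k where
  (G_k)_{ij} = rho(|i - j|), (r_k)_i = rho(i), i,j = 1..k.
Equivalently, Durbin-Levinson gives phi_{kk} iteratively:
  phi_{11} = rho(1)
  phi_{kk} = [rho(k) - sum_{j=1..k-1} phi_{k-1,j} rho(k-j)]
            / [1 - sum_{j=1..k-1} phi_{k-1,j} rho(j)],
  phi_{k,j} = phi_{k-1,j} - phi_{kk} phi_{k-1,k-j},  j = 1..k-1.
Step k = 1:
  phi_11 = rho(1) = -0.2187.
Step k = 2:
  phi_22 = [rho(2) - phi_11 rho(1)] / [1 - phi_11 rho(1)] = [-0.319 - (-0.2187)(-0.2187)] / [1 - (-0.2187)(-0.2187)]
         = -0.36682969 / 0.95217031 = -0.385256.
  Update: phi_21 = phi_11 - phi_22 phi_11 = -0.2187 - (-0.385256)(-0.2187) = -0.302956.
Step k = 3:
  phi_33 = [rho(3) - phi_21 rho(2) - phi_22 rho(1)] / [1 - phi_21 rho(1) - phi_22 rho(2)]
    numerator   = 0.6017 - (-0.302956)(-0.319) - (-0.385256)(-0.2187) = 0.4208016
    denominator = 1 - (-0.302956)(-0.2187) - (-0.385256)(-0.319) = 0.81084683
  phi_33 = 0.4208016 / 0.81084683 = 0.519.
Therefore phi_{33} = 0.5190.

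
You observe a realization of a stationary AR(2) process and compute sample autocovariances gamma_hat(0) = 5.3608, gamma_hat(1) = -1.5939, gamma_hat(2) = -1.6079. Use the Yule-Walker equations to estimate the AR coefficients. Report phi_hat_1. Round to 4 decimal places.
\hat\phi_{1} = -0.4240

The Yule-Walker equations for an AR(p) process read, in matrix form,
  Gamma_p phi = r_p,   with   (Gamma_p)_{ij} = gamma(|i - j|),
                       (r_p)_i = gamma(i),   i,j = 1..p.
Substitute the sample gammas (Toeplitz matrix and right-hand side of size 2):
  Gamma_p = [[5.3608, -1.5939], [-1.5939, 5.3608]]
  r_p     = [-1.5939, -1.6079]
Written out:
  5.3608 phi_1 - 1.5939 phi_2 = -1.5939
  -1.5939 phi_1 + 5.3608 phi_2 = -1.6079
Solve by Cramer's rule:
  det = gamma(0)^2 - gamma(1)^2 = (5.3608)^2 - (-1.5939)^2 = 28.73817664 - 2.54051721 = 26.19765943
  phi_hat_1 = [gamma(1) gamma(0) - gamma(1) gamma(2)] / det = [(-1.5939)(5.3608) - (-1.5939)(-1.6079)] / 26.19765943 = -11.10741093 / 26.19765943 = -0.424
  phi_hat_2 = [gamma(0) gamma(2) - gamma(1)^2] / det = [(5.3608)(-1.6079) - (-1.5939)^2] / 26.19765943 = -11.16014753 / 26.19765943 = -0.426
So phi_hat = [-0.4240, -0.4260].
Therefore phi_hat_1 = -0.4240.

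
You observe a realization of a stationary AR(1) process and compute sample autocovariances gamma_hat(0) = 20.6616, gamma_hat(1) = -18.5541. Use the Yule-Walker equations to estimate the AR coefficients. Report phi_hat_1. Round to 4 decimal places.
\hat\phi_{1} = -0.8980

The Yule-Walker equations for an AR(p) process read, in matrix form,
  Gamma_p phi = r_p,   with   (Gamma_p)_{ij} = gamma(|i - j|),
                       (r_p)_i = gamma(i),   i,j = 1..p.
Substitute the sample gammas (Toeplitz matrix and right-hand side of size 1):
  Gamma_p = [[20.6616]]
  r_p     = [-18.5541]
With p = 1 this is the single equation gamma(0) phi_1 = gamma(1):
  phi_hat_1 = gamma(1) / gamma(0) = -18.5541 / 20.6616 = -0.8980.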